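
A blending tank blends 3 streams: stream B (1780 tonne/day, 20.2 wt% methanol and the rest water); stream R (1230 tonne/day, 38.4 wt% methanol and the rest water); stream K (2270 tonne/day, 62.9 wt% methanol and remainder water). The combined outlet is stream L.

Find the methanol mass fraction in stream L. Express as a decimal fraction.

0.428

Total flow out = 1780 + 1230 + 2270 = 5280 tonne/day.
methanol in = 1780×0.202 + 1230×0.384 + 2270×0.629 = 2259.7 tonne/day.
methanol mass fraction in L = 2259.7/5280 = 0.428.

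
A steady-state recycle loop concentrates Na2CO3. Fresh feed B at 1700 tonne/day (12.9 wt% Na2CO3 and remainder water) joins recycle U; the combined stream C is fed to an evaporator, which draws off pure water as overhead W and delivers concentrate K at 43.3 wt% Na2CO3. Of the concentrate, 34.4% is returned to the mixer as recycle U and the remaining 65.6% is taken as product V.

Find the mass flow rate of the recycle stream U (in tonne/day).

Overall Na2CO3 balance (none leaves overhead): Na2CO3 in fresh feed = Na2CO3 in product, i.e. 1700×0.129 = (1−0.344)·K·0.433.
K = 219.3/(0.433×0.656) = 772.05 tonne/day.
Recycle U = 0.344×772.05 = 265.59 tonne/day.

265.6 tonne/day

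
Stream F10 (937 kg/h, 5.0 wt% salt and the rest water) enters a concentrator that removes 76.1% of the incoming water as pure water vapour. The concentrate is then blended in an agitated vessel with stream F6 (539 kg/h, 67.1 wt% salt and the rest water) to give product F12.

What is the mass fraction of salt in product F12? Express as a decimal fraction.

Vapour removed = 0.761×0.950×937 = 677.4 kg/h; concentrate = 259.6 kg/h.
salt reaching the mixer = 46.85 (from concentrate) + 539×0.671 = 408.52 kg/h.
Product flow = 259.6 + 539 = 798.6 kg/h; salt fraction = 0.512.

0.512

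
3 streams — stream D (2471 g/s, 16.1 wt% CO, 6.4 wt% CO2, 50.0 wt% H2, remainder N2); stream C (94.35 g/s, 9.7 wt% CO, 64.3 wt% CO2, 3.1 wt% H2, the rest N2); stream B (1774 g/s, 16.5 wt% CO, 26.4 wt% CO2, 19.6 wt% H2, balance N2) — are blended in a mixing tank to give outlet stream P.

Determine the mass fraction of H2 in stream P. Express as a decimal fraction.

Total flow out = 2471 + 94.35 + 1774 = 4339.4 g/s.
H2 in = 2471×0.500 + 94.35×0.031 + 1774×0.196 = 1586.1 g/s.
H2 mass fraction in P = 1586.1/4339.4 = 0.3655.

0.3655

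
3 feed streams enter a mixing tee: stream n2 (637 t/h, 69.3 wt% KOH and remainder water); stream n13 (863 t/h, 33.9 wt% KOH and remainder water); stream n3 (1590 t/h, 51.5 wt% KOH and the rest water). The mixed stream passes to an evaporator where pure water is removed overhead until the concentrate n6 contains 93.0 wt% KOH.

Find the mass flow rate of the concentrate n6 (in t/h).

KOH entering = 637×0.693 + 863×0.339 + 1590×0.515 = 1552.8 t/h.
All KOH reports to n6, so n6 = 1552.8/0.930 = 1669.7 t/h.

1670 t/h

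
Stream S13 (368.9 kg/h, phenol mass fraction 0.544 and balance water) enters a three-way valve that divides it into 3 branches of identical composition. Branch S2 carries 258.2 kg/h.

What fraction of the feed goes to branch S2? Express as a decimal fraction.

0.700

Fraction to S2 = 258.2/368.9 = 0.6999.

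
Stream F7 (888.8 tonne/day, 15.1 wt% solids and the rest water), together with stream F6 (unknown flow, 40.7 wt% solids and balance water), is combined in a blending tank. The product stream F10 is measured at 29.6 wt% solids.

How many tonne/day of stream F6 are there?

Let F6 be the unknown flow. Total out = 888.8 + F6.
solids balance: 134.21 + 0.407·F6 = 0.296·(888.8 + F6)
(0.407 − 0.296)·F6 = 0.296×888.8 − 134.21 = 128.88
F6 = 128.88 / 0.111 = 1161 tonne/day

1161 tonne/day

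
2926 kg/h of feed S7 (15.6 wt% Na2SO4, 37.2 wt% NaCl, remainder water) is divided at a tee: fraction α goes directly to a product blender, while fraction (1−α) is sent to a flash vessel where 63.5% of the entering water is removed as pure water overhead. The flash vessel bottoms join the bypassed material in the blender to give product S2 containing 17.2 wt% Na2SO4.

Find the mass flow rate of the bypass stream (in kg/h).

All 2926×0.156 = 456.46 kg/h of Na2SO4 reaches S2, so S2 = 456.46/0.172 = 2653.8 kg/h and vapour = 272.19 kg/h.
The evaporator receives (1−α)·2926 of feed at 0.472 water and removes 0.635 of that water:
0.635×0.472×(1−α)×2926 = 272.19
(1−α) = 272.19/876.98 = 0.3104;  α = 0.6896.
Bypass flow = 0.6896×2926 = 2017.9 kg/h.

2018 kg/h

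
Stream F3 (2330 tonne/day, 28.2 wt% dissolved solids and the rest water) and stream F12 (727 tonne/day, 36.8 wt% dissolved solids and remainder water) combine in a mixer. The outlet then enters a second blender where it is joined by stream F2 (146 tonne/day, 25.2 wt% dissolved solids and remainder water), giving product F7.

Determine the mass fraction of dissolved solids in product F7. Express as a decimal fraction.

Overall, product flow = 3203 tonne/day.
dissolved solids in = 2330×0.282 + 727×0.368 + 146×0.252 = 961.39 tonne/day.
dissolved solids fraction in F7 = 0.300.

0.300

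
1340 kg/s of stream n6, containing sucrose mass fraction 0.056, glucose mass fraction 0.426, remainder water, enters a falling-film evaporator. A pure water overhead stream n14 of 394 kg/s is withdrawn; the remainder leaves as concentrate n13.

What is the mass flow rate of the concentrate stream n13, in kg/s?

946 kg/s

Concentrate = 1340 − 394 = 946 kg/s.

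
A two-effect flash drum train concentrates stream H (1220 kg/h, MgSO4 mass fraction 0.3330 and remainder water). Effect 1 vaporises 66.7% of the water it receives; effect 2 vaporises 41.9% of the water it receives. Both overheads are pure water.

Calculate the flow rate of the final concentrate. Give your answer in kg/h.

563.7 kg/h

water in feed = 1220×0.667 = 813.74 kg/h.
After stage 1: water left = (1−0.667)×813.74 = 270.98; stream total = 677.24 kg/h.
After stage 2: water left = (1−0.419)×270.98 = 157.44; final concentrate = 563.7 kg/h.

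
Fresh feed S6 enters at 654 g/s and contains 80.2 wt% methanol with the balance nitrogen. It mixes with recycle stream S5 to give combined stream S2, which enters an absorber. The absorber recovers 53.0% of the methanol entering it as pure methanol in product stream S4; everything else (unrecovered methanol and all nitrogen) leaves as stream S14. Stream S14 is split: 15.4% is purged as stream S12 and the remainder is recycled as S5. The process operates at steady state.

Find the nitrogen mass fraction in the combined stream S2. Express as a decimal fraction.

nitrogen enters only via S6 and leaves only via the purge: 654×0.198 = 0.154×(nitrogen in S14), and the absorber passes all nitrogen, so nitrogen in S2 = nitrogen in S14 = 840.86 g/s.
methanol in S2: m_A = 654×0.802 + (1−0.154)·(1−0.530)·m_A, so m_A = 524.51/0.6024 = 870.73 g/s.
S2 = 870.73 + 840.86 = 1711.6 g/s.
nitrogen fraction in S2 = 840.86/1711.6 = 0.491.

0.491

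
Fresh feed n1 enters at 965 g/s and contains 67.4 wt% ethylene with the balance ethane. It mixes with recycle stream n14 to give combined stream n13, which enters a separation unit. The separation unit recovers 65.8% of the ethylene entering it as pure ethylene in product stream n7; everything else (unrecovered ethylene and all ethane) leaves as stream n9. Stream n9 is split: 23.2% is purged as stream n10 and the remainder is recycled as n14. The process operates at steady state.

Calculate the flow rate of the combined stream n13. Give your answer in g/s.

2238 g/s

ethane enters only via n1 and leaves only via the purge: 965×0.326 = 0.232×(ethane in n9), and the separation unit passes all ethane, so ethane in n13 = ethane in n9 = 1356 g/s.
ethylene in n13: m_A = 965×0.674 + (1−0.232)·(1−0.658)·m_A, so m_A = 650.41/0.7373 = 882.1 g/s.
n13 = 882.1 + 1356 = 2238.1 g/s.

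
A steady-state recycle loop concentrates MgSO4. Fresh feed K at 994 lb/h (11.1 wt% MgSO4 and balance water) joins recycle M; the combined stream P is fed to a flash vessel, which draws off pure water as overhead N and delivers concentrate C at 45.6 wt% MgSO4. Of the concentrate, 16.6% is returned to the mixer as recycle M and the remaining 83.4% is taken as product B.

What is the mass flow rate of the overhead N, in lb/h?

752 lb/h

Overall MgSO4 balance (none leaves overhead): MgSO4 in fresh feed = MgSO4 in product, i.e. 994×0.111 = (1−0.166)·C·0.456.
C = 110.33/(0.456×0.834) = 290.12 lb/h.
Recycle M = 0.166×290.12 = 48.16 lb/h.
Combined feed P = 994 + 48.16 = 1042.2 lb/h.
Overhead N = P − C = 1042.2 − 290.12 = 752.04 lb/h.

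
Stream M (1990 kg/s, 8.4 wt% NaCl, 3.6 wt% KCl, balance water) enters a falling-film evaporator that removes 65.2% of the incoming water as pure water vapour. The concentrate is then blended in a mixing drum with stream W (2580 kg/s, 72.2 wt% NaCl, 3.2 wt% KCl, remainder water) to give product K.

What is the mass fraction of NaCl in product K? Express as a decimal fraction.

Vapour removed = 0.652×0.880×1990 = 1141.8 kg/s; concentrate = 848.22 kg/s.
NaCl reaching the mixer = 167.16 (from concentrate) + 2580×0.722 = 2029.9 kg/s.
Product flow = 848.22 + 2580 = 3428.2 kg/s; NaCl fraction = 0.592.

0.592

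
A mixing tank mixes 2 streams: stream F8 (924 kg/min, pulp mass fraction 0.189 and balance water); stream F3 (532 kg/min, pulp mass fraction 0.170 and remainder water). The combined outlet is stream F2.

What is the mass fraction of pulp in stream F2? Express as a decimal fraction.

0.182

Total flow out = 924 + 532 = 1456 kg/min.
pulp in = 924×0.189 + 532×0.170 = 265.08 kg/min.
pulp mass fraction in F2 = 265.08/1456 = 0.182.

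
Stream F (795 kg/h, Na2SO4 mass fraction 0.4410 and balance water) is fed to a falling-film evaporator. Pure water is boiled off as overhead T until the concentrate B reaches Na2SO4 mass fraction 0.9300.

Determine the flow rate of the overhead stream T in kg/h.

Na2SO4 is conserved: 795×0.441 = 350.6 kg/h all reports to the concentrate.
Concentrate = 350.6/(target fraction) = 376.98 kg/h.
Overhead = 795 − 376.98 = 418.02 kg/h.

418 kg/h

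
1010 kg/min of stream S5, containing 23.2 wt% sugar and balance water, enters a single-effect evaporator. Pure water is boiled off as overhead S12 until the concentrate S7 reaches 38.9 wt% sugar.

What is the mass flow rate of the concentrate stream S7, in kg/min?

602.4 kg/min

sugar is conserved: 1010×0.232 = 234.32 kg/min all reports to the concentrate.
Concentrate = 234.32/(target fraction) = 602.37 kg/min.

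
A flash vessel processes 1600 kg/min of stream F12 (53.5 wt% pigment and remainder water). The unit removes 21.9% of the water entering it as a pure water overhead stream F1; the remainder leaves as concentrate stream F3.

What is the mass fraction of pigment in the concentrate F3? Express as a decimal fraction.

0.596

pigment is not removed: 1600×0.535 = 856 kg/min of pigment enters F3.
water entering = 1600×0.465 = 744 kg/min; overhead removed = 0.219×744 = 162.94 kg/min.
Concentrate = 1600 − 162.94 = 1437.1 kg/min.
Mass fraction = 856/1437.1 = 0.596.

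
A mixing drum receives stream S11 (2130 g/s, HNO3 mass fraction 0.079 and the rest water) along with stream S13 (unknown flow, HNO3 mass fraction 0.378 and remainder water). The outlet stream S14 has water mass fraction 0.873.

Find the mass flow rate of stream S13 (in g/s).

407.3 g/s

Let S13 be the unknown flow. Total out = 2130 + S13.
water balance: 1961.7 + 0.622·S13 = 0.873·(2130 + S13)
(0.622 − 0.873)·S13 = 0.873×2130 − 1961.7 = -102.24
S13 = -102.24 / -0.251 = 407.33 g/s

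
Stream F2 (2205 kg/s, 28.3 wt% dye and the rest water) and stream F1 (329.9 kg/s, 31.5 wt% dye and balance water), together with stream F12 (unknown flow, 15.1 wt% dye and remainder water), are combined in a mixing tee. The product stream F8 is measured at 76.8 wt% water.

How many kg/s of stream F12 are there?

1726 kg/s

Let F12 be the unknown flow. Total out = 2534.9 + F12.
water balance: 1807 + 0.849·F12 = 0.768·(2534.9 + F12)
(0.849 − 0.768)·F12 = 0.768×2534.9 − 1807 = 139.84
F12 = 139.84 / 0.081 = 1726.4 kg/s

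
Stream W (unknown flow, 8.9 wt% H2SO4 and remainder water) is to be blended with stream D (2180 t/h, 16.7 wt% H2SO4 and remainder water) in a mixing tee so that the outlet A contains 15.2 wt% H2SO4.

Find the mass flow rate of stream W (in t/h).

Let W be the unknown flow. Total out = 2180 + W.
H2SO4 balance: 364.06 + 0.089·W = 0.152·(2180 + W)
(0.089 − 0.152)·W = 0.152×2180 − 364.06 = -32.7
W = -32.7 / -0.063 = 519.05 t/h

519 t/h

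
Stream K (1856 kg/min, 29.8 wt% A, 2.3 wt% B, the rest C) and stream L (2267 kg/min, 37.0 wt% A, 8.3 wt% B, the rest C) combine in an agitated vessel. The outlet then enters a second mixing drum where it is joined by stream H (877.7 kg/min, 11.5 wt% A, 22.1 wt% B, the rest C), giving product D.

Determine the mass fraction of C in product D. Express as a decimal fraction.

0.617

Overall, product flow = 5000.7 kg/min.
C in = 1856×0.679 + 2267×0.547 + 877.7×0.664 = 3083.1 kg/min.
C fraction in D = 0.617.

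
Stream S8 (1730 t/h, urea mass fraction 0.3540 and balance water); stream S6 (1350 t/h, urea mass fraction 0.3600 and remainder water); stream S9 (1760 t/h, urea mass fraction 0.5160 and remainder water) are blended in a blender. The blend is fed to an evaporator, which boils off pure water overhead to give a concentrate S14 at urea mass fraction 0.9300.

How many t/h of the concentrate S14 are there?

2158 t/h

urea entering = 1730×0.354 + 1350×0.360 + 1760×0.516 = 2006.6 t/h.
All urea reports to S14, so S14 = 2006.6/0.930 = 2157.6 t/h.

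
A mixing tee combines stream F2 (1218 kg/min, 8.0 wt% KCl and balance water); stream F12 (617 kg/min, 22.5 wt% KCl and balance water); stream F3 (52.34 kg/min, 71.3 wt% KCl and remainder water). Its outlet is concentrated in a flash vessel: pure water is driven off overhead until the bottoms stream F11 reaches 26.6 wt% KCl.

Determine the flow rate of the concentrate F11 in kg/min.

KCl entering = 1218×0.080 + 617×0.225 + 52.34×0.713 = 273.58 kg/min.
All KCl reports to F11, so F11 = 273.58/0.266 = 1028.5 kg/min.

1029 kg/min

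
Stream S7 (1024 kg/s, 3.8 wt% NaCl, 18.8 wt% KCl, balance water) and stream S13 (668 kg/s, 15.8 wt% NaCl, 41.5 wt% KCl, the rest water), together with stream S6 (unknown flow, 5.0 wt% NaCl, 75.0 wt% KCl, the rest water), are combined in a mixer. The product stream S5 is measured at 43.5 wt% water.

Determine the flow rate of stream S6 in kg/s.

1454 kg/s

Let S6 be the unknown flow. Total out = 1692 + S6.
water balance: 1077.8 + 0.200·S6 = 0.435·(1692 + S6)
(0.200 − 0.435)·S6 = 0.435×1692 − 1077.8 = -341.79
S6 = -341.79 / -0.235 = 1454.4 kg/s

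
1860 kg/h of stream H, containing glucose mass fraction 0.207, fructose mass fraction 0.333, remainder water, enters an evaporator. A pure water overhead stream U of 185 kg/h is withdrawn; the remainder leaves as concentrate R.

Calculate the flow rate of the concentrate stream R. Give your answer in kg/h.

1675 kg/h

Concentrate = 1860 − 185 = 1675 kg/h.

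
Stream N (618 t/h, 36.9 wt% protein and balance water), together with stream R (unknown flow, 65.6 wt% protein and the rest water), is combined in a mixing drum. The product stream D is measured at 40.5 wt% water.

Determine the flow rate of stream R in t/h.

2290 t/h

Let R be the unknown flow. Total out = 618 + R.
water balance: 389.96 + 0.344·R = 0.405·(618 + R)
(0.344 − 0.405)·R = 0.405×618 − 389.96 = -139.67
R = -139.67 / -0.061 = 2289.6 t/h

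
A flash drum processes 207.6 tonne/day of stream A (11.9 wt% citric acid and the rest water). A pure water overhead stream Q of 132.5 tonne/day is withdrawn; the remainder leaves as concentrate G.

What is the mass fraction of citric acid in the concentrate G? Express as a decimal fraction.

citric acid is not removed: 207.6×0.119 = 24.704 tonne/day of citric acid enters G.
Concentrate = 207.6 − 132.5 = 75.1 tonne/day.
Mass fraction = 24.704/75.1 = 0.329.

0.329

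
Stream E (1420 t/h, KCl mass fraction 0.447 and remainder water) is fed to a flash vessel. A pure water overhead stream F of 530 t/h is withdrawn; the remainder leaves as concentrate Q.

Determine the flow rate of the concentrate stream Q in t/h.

Concentrate = 1420 − 530 = 890 t/h.

890 t/h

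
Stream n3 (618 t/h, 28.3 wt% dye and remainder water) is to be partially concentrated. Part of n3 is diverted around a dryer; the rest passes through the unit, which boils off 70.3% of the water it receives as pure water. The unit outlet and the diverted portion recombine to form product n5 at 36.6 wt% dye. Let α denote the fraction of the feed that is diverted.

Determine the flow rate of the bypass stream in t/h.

340 t/h

All 618×0.283 = 174.89 t/h of dye reaches n5, so n5 = 174.89/0.366 = 477.85 t/h and vapour = 140.15 t/h.
The evaporator receives (1−α)·618 of feed at 0.717 water and removes 0.703 of that water:
0.703×0.717×(1−α)×618 = 140.15
(1−α) = 140.15/311.5 = 0.4499;  α = 0.5501.
Bypass flow = 0.5501×618 = 339.96 t/h.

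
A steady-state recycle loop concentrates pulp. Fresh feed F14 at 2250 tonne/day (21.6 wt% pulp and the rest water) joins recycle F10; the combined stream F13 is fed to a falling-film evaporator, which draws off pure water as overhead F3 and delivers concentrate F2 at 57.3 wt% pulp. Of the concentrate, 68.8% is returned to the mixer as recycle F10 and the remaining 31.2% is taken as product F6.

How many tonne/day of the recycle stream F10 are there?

1870 tonne/day

Overall pulp balance (none leaves overhead): pulp in fresh feed = pulp in product, i.e. 2250×0.216 = (1−0.688)·F2·0.573.
F2 = 486/(0.573×0.312) = 2718.5 tonne/day.
Recycle F10 = 0.688×2718.5 = 1870.3 tonne/day.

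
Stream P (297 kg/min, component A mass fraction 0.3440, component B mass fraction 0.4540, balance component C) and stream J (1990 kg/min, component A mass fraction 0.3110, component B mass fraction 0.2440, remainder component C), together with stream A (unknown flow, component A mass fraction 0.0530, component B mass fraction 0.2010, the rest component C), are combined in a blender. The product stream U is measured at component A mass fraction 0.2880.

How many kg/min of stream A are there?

265.5 kg/min

Let A be the unknown flow. Total out = 2287 + A.
component A balance: 721.06 + 0.053·A = 0.288·(2287 + A)
(0.053 − 0.288)·A = 0.288×2287 − 721.06 = -62.402
A = -62.402 / -0.235 = 265.54 kg/min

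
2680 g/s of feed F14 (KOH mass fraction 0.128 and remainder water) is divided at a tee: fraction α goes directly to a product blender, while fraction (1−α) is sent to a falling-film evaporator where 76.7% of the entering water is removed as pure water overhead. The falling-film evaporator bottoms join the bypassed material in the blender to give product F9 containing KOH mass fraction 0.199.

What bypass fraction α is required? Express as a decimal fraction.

All 2680×0.128 = 343.04 g/s of KOH reaches F9, so F9 = 343.04/0.199 = 1723.8 g/s and vapour = 956.18 g/s.
The evaporator receives (1−α)·2680 of feed at 0.872 water and removes 0.767 of that water:
0.767×0.872×(1−α)×2680 = 956.18
(1−α) = 956.18/1792.4 = 0.5334;  α = 0.4666.

0.467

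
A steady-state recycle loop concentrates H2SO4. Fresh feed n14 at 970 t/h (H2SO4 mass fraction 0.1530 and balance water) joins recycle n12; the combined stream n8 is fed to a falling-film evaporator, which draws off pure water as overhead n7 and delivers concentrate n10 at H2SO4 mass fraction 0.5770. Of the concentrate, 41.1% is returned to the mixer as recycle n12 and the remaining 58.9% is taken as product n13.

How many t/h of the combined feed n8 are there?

1149 t/h

Overall H2SO4 balance (none leaves overhead): H2SO4 in fresh feed = H2SO4 in product, i.e. 970×0.153 = (1−0.411)·n10·0.577.
n10 = 148.41/(0.577×0.589) = 436.69 t/h.
Recycle n12 = 0.411×436.69 = 179.48 t/h.
Combined feed n8 = 970 + 179.48 = 1149.5 t/h.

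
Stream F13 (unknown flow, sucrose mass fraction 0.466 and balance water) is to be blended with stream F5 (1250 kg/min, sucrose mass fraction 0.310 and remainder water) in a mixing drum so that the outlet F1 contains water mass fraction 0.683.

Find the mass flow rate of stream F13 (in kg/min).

58.72 kg/min

Let F13 be the unknown flow. Total out = 1250 + F13.
water balance: 862.5 + 0.534·F13 = 0.683·(1250 + F13)
(0.534 − 0.683)·F13 = 0.683×1250 − 862.5 = -8.75
F13 = -8.75 / -0.149 = 58.725 kg/min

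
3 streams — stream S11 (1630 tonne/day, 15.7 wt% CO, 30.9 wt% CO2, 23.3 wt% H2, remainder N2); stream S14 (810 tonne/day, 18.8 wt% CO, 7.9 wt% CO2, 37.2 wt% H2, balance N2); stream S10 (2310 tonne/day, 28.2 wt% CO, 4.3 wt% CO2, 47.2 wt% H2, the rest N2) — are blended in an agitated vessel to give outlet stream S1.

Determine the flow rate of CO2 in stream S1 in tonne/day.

667 tonne/day

CO2 out = CO2 in = 1630×0.309 + 810×0.079 + 2310×0.043 = 666.99 tonne/day.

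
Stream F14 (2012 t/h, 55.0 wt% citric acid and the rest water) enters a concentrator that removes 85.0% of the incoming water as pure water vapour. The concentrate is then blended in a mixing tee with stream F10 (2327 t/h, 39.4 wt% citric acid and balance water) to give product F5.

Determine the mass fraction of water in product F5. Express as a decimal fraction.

Vapour removed = 0.850×0.450×2012 = 769.59 t/h; concentrate = 1242.4 t/h.
water reaching the mixer = 135.81 (from concentrate) + 2327×0.606 = 1546 t/h.
Product flow = 1242.4 + 2327 = 3569.4 t/h; water fraction = 0.433.

0.433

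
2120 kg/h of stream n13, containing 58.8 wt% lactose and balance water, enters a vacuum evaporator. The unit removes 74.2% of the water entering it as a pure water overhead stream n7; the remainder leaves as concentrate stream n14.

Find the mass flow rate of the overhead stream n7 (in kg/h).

648.1 kg/h

water entering = 2120×0.412 = 873.44 kg/h; overhead removed = 0.742×873.44 = 648.09 kg/h.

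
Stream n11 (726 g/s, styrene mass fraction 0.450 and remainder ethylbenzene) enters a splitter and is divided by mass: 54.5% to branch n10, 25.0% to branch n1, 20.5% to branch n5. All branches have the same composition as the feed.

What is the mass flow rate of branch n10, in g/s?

Branch n10 flow = 0.545×726 = 395.67 g/s.

395.7 g/s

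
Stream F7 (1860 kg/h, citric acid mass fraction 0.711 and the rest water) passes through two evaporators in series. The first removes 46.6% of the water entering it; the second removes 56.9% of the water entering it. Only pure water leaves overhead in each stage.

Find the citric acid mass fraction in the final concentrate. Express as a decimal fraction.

0.914

water in feed = 1860×0.289 = 537.54 kg/h.
After stage 1: water left = (1−0.466)×537.54 = 287.05; stream total = 1609.5 kg/h.
After stage 2: water left = (1−0.569)×287.05 = 123.72; final concentrate = 1446.2 kg/h.
citric acid fraction = 1322.5/1446.2 = 0.914.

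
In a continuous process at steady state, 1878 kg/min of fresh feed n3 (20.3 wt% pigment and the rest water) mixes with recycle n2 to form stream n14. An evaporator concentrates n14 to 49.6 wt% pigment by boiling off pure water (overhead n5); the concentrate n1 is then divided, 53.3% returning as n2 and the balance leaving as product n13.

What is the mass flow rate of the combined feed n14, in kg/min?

Overall pigment balance (none leaves overhead): pigment in fresh feed = pigment in product, i.e. 1878×0.203 = (1−0.533)·n1·0.496.
n1 = 381.23/(0.496×0.467) = 1645.9 kg/min.
Recycle n2 = 0.533×1645.9 = 877.24 kg/min.
Combined feed n14 = 1878 + 877.24 = 2755.2 kg/min.

2755 kg/min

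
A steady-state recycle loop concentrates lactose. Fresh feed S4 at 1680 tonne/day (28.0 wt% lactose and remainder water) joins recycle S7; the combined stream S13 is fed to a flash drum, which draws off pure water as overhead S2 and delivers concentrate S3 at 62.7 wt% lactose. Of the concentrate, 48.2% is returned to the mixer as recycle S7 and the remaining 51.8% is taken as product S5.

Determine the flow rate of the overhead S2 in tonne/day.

Overall lactose balance (none leaves overhead): lactose in fresh feed = lactose in product, i.e. 1680×0.280 = (1−0.482)·S3·0.627.
S3 = 470.4/(0.627×0.518) = 1448.3 tonne/day.
Recycle S7 = 0.482×1448.3 = 698.1 tonne/day.
Combined feed S13 = 1680 + 698.1 = 2378.1 tonne/day.
Overhead S2 = S13 − S3 = 2378.1 − 1448.3 = 929.76 tonne/day.

929.8 tonne/day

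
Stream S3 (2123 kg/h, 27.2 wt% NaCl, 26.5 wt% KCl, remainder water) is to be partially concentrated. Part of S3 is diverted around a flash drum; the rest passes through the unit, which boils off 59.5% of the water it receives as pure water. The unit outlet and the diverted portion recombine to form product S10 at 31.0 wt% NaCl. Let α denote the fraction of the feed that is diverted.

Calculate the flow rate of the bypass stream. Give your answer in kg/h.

All 2123×0.272 = 577.46 kg/h of NaCl reaches S10, so S10 = 577.46/0.310 = 1862.8 kg/h and vapour = 260.24 kg/h.
The evaporator receives (1−α)·2123 of feed at 0.463 water and removes 0.595 of that water:
0.595×0.463×(1−α)×2123 = 260.24
(1−α) = 260.24/584.85 = 0.4450;  α = 0.5550.
Bypass flow = 0.5550×2123 = 1178.3 kg/h.

1178 kg/h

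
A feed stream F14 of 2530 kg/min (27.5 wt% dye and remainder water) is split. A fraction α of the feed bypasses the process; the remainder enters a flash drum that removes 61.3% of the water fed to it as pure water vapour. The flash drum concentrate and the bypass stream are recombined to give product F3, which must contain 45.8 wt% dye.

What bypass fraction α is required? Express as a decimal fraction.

All 2530×0.275 = 695.75 kg/min of dye reaches F3, so F3 = 695.75/0.458 = 1519.1 kg/min and vapour = 1010.9 kg/min.
The evaporator receives (1−α)·2530 of feed at 0.725 water and removes 0.613 of that water:
0.613×0.725×(1−α)×2530 = 1010.9
(1−α) = 1010.9/1124.4 = 0.8991;  α = 0.1009.

0.101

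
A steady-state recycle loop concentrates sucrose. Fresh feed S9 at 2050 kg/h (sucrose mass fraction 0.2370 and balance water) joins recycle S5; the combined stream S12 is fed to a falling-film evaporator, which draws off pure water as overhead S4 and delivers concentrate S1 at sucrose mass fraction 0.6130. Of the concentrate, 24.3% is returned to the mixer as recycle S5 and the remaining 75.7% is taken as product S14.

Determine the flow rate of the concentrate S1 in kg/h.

1047 kg/h

Overall sucrose balance (none leaves overhead): sucrose in fresh feed = sucrose in product, i.e. 2050×0.237 = (1−0.243)·S1·0.613.
S1 = 485.85/(0.613×0.757) = 1047 kg/h.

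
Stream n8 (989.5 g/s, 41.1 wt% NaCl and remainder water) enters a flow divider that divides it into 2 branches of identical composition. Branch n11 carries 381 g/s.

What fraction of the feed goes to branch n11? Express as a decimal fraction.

Fraction to n11 = 381/989.5 = 0.3850.

0.385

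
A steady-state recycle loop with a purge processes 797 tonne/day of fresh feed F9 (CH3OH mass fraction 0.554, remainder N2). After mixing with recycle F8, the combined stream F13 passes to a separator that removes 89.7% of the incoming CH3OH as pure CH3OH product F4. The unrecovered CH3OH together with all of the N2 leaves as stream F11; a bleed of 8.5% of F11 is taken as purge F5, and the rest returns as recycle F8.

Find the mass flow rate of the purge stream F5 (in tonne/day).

N2 enters only via F9 and leaves only via the purge: 797×0.446 = 0.085×(N2 in F11), and the separator passes all N2, so N2 in F13 = N2 in F11 = 4181.9 tonne/day.
CH3OH in F13: m_A = 797×0.554 + (1−0.085)·(1−0.897)·m_A, so m_A = 441.54/0.9058 = 487.48 tonne/day.
F11 = (1−0.897)×487.48 + 4181.9 = 4232.1 tonne/day.
Purge F5 = 0.085×4232.1 = 359.73 tonne/day.

359.7 tonne/day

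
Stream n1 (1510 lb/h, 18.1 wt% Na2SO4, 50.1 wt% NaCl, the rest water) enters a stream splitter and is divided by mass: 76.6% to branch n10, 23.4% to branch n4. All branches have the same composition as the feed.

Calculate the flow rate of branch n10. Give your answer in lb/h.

1157 lb/h

Branch n10 flow = 0.766×1510 = 1156.7 lb/h.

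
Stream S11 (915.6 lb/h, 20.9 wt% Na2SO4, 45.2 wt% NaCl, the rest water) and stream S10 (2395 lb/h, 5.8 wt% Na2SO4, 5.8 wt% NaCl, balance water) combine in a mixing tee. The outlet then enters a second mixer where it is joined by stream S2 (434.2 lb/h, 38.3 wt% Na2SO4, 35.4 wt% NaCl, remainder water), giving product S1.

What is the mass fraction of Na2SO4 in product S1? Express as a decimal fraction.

Overall, product flow = 3744.8 lb/h.
Na2SO4 in = 915.6×0.209 + 2395×0.058 + 434.2×0.383 = 496.57 lb/h.
Na2SO4 fraction in S1 = 0.133.

0.133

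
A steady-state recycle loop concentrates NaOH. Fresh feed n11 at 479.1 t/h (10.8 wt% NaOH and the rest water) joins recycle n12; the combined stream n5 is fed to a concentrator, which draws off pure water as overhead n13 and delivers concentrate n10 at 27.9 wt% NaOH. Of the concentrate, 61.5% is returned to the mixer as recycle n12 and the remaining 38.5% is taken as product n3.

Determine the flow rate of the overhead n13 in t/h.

293.6 t/h

Overall NaOH balance (none leaves overhead): NaOH in fresh feed = NaOH in product, i.e. 479.1×0.108 = (1−0.615)·n10·0.279.
n10 = 51.743/(0.279×0.385) = 481.71 t/h.
Recycle n12 = 0.615×481.71 = 296.25 t/h.
Combined feed n5 = 479.1 + 296.25 = 775.35 t/h.
Overhead n13 = n5 − n10 = 775.35 − 481.71 = 293.64 t/h.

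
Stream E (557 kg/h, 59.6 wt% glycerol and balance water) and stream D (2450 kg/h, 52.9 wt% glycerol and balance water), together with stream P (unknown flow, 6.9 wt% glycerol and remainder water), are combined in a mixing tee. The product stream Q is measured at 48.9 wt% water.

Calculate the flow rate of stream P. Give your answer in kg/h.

206.9 kg/h

Let P be the unknown flow. Total out = 3007 + P.
water balance: 1379 + 0.931·P = 0.489·(3007 + P)
(0.931 − 0.489)·P = 0.489×3007 − 1379 = 91.445
P = 91.445 / 0.442 = 206.89 kg/h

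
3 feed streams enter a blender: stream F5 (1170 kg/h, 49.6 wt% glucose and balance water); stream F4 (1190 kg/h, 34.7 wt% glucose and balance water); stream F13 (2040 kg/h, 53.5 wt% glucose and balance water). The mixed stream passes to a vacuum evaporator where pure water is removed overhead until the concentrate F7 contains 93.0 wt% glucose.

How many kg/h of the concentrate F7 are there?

2242 kg/h

glucose entering = 1170×0.496 + 1190×0.347 + 2040×0.535 = 2084.7 kg/h.
All glucose reports to F7, so F7 = 2084.7/0.930 = 2241.6 kg/h.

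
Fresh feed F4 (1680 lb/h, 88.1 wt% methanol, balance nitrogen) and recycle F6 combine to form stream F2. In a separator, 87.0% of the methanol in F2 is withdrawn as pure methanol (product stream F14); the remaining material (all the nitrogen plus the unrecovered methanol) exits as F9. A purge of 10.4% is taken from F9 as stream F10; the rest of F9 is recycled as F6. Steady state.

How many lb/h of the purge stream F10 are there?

222.6 lb/h

nitrogen enters only via F4 and leaves only via the purge: 1680×0.119 = 0.104×(nitrogen in F9), and the separator passes all nitrogen, so nitrogen in F2 = nitrogen in F9 = 1922.3 lb/h.
methanol in F2: m_A = 1680×0.881 + (1−0.104)·(1−0.870)·m_A, so m_A = 1480.1/0.8835 = 1675.2 lb/h.
F9 = (1−0.870)×1675.2 + 1922.3 = 2140.1 lb/h.
Purge F10 = 0.104×2140.1 = 222.57 lb/h.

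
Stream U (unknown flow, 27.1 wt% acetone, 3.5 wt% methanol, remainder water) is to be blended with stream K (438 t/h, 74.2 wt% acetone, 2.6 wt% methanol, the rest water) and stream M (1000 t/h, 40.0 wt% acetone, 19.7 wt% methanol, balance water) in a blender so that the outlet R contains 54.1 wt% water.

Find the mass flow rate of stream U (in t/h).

1787 t/h

Let U be the unknown flow. Total out = 1438 + U.
water balance: 504.62 + 0.694·U = 0.541·(1438 + U)
(0.694 − 0.541)·U = 0.541×1438 − 504.62 = 273.34
U = 273.34 / 0.153 = 1786.5 t/h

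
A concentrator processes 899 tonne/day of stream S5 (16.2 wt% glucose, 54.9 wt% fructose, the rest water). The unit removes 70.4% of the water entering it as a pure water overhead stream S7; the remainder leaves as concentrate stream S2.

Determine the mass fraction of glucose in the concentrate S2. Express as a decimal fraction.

glucose is not removed: 899×0.162 = 145.64 tonne/day of glucose enters S2.
water entering = 899×0.289 = 259.81 tonne/day; overhead removed = 0.704×259.81 = 182.91 tonne/day.
Concentrate = 899 − 182.91 = 716.09 tonne/day.
Mass fraction = 145.64/716.09 = 0.203.

0.203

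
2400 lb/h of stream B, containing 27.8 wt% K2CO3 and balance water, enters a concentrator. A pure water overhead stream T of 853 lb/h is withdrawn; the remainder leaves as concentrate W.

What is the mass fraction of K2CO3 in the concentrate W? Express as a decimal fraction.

0.431

K2CO3 is not removed: 2400×0.278 = 667.2 lb/h of K2CO3 enters W.
Concentrate = 2400 − 853 = 1547 lb/h.
Mass fraction = 667.2/1547 = 0.431.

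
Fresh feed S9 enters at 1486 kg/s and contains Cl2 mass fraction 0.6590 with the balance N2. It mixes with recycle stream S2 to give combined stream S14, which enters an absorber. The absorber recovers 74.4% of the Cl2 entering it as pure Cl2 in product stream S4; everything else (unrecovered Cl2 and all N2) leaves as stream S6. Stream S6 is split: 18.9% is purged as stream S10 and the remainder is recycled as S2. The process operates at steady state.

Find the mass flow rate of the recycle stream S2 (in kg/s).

N2 enters only via S9 and leaves only via the purge: 1486×0.341 = 0.189×(N2 in S6), and the absorber passes all N2, so N2 in S14 = N2 in S6 = 2681.1 kg/s.
Cl2 in S14: m_A = 1486×0.659 + (1−0.189)·(1−0.744)·m_A, so m_A = 979.27/0.7924 = 1235.9 kg/s.
S6 = (1−0.744)×1235.9 + 2681.1 = 2997.5 kg/s.
Recycle S2 = (1−0.189)×2997.5 = 2430.9 kg/s.

2431 kg/s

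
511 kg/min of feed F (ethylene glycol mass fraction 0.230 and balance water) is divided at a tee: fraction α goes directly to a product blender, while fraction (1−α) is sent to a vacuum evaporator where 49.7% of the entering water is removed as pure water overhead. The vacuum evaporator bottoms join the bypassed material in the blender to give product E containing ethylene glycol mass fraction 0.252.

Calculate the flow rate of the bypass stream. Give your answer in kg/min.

All 511×0.230 = 117.53 kg/min of ethylene glycol reaches E, so E = 117.53/0.252 = 466.39 kg/min and vapour = 44.611 kg/min.
The evaporator receives (1−α)·511 of feed at 0.770 water and removes 0.497 of that water:
0.497×0.770×(1−α)×511 = 44.611
(1−α) = 44.611/195.55 = 0.2281;  α = 0.7719.
Bypass flow = 0.7719×511 = 394.43 kg/min.

394.4 kg/min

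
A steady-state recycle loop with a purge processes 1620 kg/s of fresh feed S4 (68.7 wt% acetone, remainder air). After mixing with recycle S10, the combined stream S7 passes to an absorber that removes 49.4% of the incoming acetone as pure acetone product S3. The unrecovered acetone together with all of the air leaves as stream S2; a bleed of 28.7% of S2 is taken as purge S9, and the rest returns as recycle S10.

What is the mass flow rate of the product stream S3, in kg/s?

860.1 kg/s

acetone in S7: m_A = 1620×0.687 + (1−0.287)·(1−0.494)·m_A, so m_A = 1112.9/0.6392 = 1741.1 kg/s.
Product S3 = 0.494×1741.1 = 860.1 kg/s.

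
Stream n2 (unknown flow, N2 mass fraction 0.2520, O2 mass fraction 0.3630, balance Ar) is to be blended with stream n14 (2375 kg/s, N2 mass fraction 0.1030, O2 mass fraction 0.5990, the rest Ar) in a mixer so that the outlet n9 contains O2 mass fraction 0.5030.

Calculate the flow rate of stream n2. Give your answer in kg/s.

1629 kg/s

Let n2 be the unknown flow. Total out = 2375 + n2.
O2 balance: 1422.6 + 0.363·n2 = 0.503·(2375 + n2)
(0.363 − 0.503)·n2 = 0.503×2375 − 1422.6 = -228
n2 = -228 / -0.140 = 1628.6 kg/s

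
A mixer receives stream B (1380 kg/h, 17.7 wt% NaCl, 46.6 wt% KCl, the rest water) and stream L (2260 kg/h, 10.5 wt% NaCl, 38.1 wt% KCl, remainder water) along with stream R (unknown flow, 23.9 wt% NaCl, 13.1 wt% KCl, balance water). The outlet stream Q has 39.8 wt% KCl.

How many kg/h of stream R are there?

207.6 kg/h

Let R be the unknown flow. Total out = 3640 + R.
KCl balance: 1504.1 + 0.131·R = 0.398·(3640 + R)
(0.131 − 0.398)·R = 0.398×3640 − 1504.1 = -55.42
R = -55.42 / -0.267 = 207.57 kg/h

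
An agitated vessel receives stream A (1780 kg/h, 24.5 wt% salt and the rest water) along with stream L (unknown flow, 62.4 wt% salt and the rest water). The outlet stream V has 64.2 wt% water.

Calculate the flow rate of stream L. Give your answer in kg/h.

Let L be the unknown flow. Total out = 1780 + L.
water balance: 1343.9 + 0.376·L = 0.642·(1780 + L)
(0.376 − 0.642)·L = 0.642×1780 − 1343.9 = -201.14
L = -201.14 / -0.266 = 756.17 kg/h

756.2 kg/h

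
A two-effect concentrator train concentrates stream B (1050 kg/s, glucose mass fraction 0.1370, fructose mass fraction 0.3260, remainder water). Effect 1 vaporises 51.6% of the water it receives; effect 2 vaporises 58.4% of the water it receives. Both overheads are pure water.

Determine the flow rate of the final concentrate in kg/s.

water in feed = 1050×0.537 = 563.85 kg/s.
After stage 1: water left = (1−0.516)×563.85 = 272.9; stream total = 759.05 kg/s.
After stage 2: water left = (1−0.584)×272.9 = 113.53; final concentrate = 599.68 kg/s.

599.7 kg/s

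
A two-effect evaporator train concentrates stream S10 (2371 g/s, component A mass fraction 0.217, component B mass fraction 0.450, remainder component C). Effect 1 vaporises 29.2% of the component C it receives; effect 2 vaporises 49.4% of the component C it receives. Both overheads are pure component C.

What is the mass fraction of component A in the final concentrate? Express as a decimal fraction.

component C in feed = 2371×0.333 = 789.54 g/s.
After stage 1: component C left = (1−0.292)×789.54 = 559; stream total = 2140.5 g/s.
After stage 2: component C left = (1−0.494)×559 = 282.85; final concentrate = 1864.3 g/s.
component A fraction = 514.51/1864.3 = 0.276.

0.276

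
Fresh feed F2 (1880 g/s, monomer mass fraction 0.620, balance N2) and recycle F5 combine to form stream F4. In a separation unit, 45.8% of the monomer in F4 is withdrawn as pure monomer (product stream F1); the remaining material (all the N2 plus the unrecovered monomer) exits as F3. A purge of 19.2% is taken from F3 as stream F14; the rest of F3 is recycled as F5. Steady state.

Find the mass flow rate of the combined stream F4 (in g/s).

N2 enters only via F2 and leaves only via the purge: 1880×0.380 = 0.192×(N2 in F3), and the separation unit passes all N2, so N2 in F4 = N2 in F3 = 3720.8 g/s.
monomer in F4: m_A = 1880×0.620 + (1−0.192)·(1−0.458)·m_A, so m_A = 1165.6/0.5621 = 2073.8 g/s.
F4 = 2073.8 + 3720.8 = 5794.6 g/s.

5795 g/s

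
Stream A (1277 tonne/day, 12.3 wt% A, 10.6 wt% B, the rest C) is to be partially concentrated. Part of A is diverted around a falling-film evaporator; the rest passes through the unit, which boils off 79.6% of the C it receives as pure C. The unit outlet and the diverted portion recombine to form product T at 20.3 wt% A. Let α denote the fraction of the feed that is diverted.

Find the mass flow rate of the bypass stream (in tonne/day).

457 tonne/day

All 1277×0.123 = 157.07 tonne/day of A reaches T, so T = 157.07/0.203 = 773.75 tonne/day and vapour = 503.25 tonne/day.
The evaporator receives (1−α)·1277 of feed at 0.771 C and removes 0.796 of that C:
0.796×0.771×(1−α)×1277 = 503.25
(1−α) = 503.25/783.72 = 0.6421;  α = 0.3579.
Bypass flow = 0.3579×1277 = 456.99 tonne/day.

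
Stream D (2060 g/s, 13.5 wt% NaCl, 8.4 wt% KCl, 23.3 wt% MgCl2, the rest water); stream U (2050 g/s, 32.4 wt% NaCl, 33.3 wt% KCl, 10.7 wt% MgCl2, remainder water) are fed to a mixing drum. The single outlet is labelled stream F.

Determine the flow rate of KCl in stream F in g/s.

KCl out = KCl in = 2060×0.084 + 2050×0.333 = 855.69 g/s.

855.7 g/s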